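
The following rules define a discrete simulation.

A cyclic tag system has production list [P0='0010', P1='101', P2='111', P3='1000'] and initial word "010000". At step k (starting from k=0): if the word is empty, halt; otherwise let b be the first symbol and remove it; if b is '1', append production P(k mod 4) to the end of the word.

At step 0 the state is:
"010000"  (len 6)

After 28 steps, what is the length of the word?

29

[0] "010000"  (len 6)
[1] "10000"  (len 5)
[2] "0000101"  (len 7)
[3] "000101"  (len 6)
[4] "00101"  (len 5)
[5] "0101"  (len 4)
[6] "101"  (len 3)
[7] "01111"  (len 5)
[8] "1111"  (len 4)
[9] "1110010"  (len 7)
[10] "110010101"  (len 9)
[11] "10010101111"  (len 11)
[12] "00101011111000"  (len 14)
[13] "0101011111000"  (len 13)
[14] "101011111000"  (len 12)
[15] "01011111000111"  (len 14)
[16] "1011111000111"  (len 13)
[17] "0111110001110010"  (len 16)
[18] "111110001110010"  (len 15)
[19] "11110001110010111"  (len 17)
[20] "11100011100101111000"  (len 20)
[21] "11000111001011110000010"  (len 23)
[22] "1000111001011110000010101"  (len 25)
[23] "000111001011110000010101111"  (len 27)
[24] "00111001011110000010101111"  (len 26)
[25] "0111001011110000010101111"  (len 25)
[26] "111001011110000010101111"  (len 24)
[27] "11001011110000010101111111"  (len 26)
[28] "10010111100000101011111111000"  (len 29)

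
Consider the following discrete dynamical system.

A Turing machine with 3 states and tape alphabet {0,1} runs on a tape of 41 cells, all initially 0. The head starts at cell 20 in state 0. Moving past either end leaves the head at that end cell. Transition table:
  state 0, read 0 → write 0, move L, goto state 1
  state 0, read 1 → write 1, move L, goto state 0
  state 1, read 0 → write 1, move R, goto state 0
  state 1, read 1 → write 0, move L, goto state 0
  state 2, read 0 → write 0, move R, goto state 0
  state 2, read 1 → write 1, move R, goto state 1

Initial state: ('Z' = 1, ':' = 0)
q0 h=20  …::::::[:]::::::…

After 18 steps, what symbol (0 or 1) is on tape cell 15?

gen 0: q0 h=20  …::::::[:]::::::…
gen 1: q1 h=19  …::::::[:]::::::…
gen 2: q0 h=20  …:::::Z[:]::::::…
gen 3: q1 h=19  …::::::[Z]::::::…
gen 4: q0 h=18  …::::::[:]::::::…
gen 5: q1 h=17  …::::::[:]::::::…
gen 6: q0 h=18  …:::::Z[:]::::::…
gen 7: q1 h=17  …::::::[Z]::::::…
gen 8: q0 h=16  …::::::[:]::::::…
gen 9: q1 h=15  …::::::[:]::::::…
gen 10: q0 h=16  …:::::Z[:]::::::…
gen 11: q1 h=15  …::::::[Z]::::::…
gen 12: q0 h=14  …::::::[:]::::::…
gen 13: q1 h=13  …::::::[:]::::::…
gen 14: q0 h=14  …:::::Z[:]::::::…
gen 15: q1 h=13  …::::::[Z]::::::…
gen 16: q0 h=12  …::::::[:]::::::…
gen 17: q1 h=11  …::::::[:]::::::…
gen 18: q0 h=12  …:::::Z[:]::::::…

0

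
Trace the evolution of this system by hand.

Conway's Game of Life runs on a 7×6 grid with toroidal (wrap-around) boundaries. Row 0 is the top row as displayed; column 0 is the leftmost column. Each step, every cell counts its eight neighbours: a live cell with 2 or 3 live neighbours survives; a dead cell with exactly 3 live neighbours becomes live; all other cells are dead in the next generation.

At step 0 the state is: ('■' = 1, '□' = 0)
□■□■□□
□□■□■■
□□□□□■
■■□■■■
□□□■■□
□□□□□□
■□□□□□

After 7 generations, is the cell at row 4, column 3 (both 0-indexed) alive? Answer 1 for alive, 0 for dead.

1

[0] □■□■□□
□□■□■■
□□□□□■
■■□■■■
□□□■■□
□□□□□□
■□□□□□
[1] ■■■■■■
■□■■■■
□■■□□□
■□■■□□
■□■■□□
□□□□□□
□□□□□□
[2] □□□□□□
□□□□□□
□□□□□□
■□□□□□
□□■■□□
□□□□□□
■■■■■■
[3] ■■■■■■
□□□□□□
□□□□□□
□□□□□□
□□□□□□
■□□□□■
■■■■■■
[4] □□□□□□
■■■■■■
□□□□□□
□□□□□□
□□□□□□
□□■■□□
□□□□□□
[5] ■■■■■■
■■■■■■
■■■■■■
□□□□□□
□□□□□□
□□□□□□
□□□□□□
[6] □□□□□□
□□□□□□
□□□□□□
■■■■■■
□□□□□□
□□□□□□
■■■■■■
[7] ■■■■■■
□□□□□□
■■■■■■
■■■■■■
■■■■■■
■■■■■■
■■■■■■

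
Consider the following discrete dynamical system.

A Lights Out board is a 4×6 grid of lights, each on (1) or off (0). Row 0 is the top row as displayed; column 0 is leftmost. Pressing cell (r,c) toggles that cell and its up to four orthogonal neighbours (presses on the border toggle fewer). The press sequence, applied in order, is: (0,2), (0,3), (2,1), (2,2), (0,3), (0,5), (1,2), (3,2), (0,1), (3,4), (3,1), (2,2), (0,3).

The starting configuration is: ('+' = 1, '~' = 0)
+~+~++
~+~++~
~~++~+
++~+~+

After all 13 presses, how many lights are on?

gen 0: +~+~++
~+~++~
~~++~+
++~+~+
gen 1: ++~+++
~++++~
~~++~+
++~+~+
gen 2: +++~~+
~++~+~
~~++~+
++~+~+
gen 3: +++~~+
~~+~+~
++~+~+
+~~+~+
gen 4: +++~~+
~~~~+~
+~+~~+
+~++~+
gen 5: ++~+++
~~~++~
+~+~~+
+~++~+
gen 6: ++~+~~
~~~+++
+~+~~+
+~++~+
gen 7: ++++~~
~++~++
+~~~~+
+~++~+
gen 8: ++++~~
~++~++
+~+~~+
++~~~+
gen 9: ~~~+~~
~~+~++
+~+~~+
++~~~+
gen 10: ~~~+~~
~~+~++
+~+~++
++~++~
gen 11: ~~~+~~
~~+~++
+++~++
~~+++~
gen 12: ~~~+~~
~~~~++
+~~+++
~~~++~
gen 13: ~~+~+~
~~~+++
+~~+++
~~~++~

11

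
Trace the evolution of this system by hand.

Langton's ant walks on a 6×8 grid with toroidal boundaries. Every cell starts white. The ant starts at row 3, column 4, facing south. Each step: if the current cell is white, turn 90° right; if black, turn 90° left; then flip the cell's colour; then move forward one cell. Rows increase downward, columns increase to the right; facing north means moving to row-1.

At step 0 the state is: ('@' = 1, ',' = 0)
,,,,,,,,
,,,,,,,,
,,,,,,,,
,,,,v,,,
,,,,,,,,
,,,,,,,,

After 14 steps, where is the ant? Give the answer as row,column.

t=0: ,,,,,,,,
,,,,,,,,
,,,,,,,,
,,,,v,,,
,,,,,,,,
,,,,,,,,
t=1: ,,,,,,,,
,,,,,,,,
,,,,,,,,
,,,<@,,,
,,,,,,,,
,,,,,,,,
t=2: ,,,,,,,,
,,,,,,,,
,,,^,,,,
,,,@@,,,
,,,,,,,,
,,,,,,,,
t=3: ,,,,,,,,
,,,,,,,,
,,,@>,,,
,,,@@,,,
,,,,,,,,
,,,,,,,,
t=4: ,,,,,,,,
,,,,,,,,
,,,@@,,,
,,,@v,,,
,,,,,,,,
,,,,,,,,
t=5: ,,,,,,,,
,,,,,,,,
,,,@@,,,
,,,@,>,,
,,,,,,,,
,,,,,,,,
t=6: ,,,,,,,,
,,,,,,,,
,,,@@,,,
,,,@,@,,
,,,,,v,,
,,,,,,,,
t=7: ,,,,,,,,
,,,,,,,,
,,,@@,,,
,,,@,@,,
,,,,<@,,
,,,,,,,,
t=8: ,,,,,,,,
,,,,,,,,
,,,@@,,,
,,,@^@,,
,,,,@@,,
,,,,,,,,
t=9: ,,,,,,,,
,,,,,,,,
,,,@@,,,
,,,@@>,,
,,,,@@,,
,,,,,,,,
t=10: ,,,,,,,,
,,,,,,,,
,,,@@^,,
,,,@@,,,
,,,,@@,,
,,,,,,,,
t=11: ,,,,,,,,
,,,,,,,,
,,,@@@>,
,,,@@,,,
,,,,@@,,
,,,,,,,,
t=12: ,,,,,,,,
,,,,,,,,
,,,@@@@,
,,,@@,v,
,,,,@@,,
,,,,,,,,
t=13: ,,,,,,,,
,,,,,,,,
,,,@@@@,
,,,@@<@,
,,,,@@,,
,,,,,,,,
t=14: ,,,,,,,,
,,,,,,,,
,,,@@^@,
,,,@@@@,
,,,,@@,,
,,,,,,,,

2,5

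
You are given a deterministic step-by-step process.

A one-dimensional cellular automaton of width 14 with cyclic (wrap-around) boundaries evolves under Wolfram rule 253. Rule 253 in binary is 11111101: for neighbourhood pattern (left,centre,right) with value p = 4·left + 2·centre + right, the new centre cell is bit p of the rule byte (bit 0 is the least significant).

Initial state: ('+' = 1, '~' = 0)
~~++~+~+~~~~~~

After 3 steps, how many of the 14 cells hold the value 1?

14

t=0: ~~++~+~+~~~~~~
t=1: +~++++++++++++
t=2: ++++++++++++++
t=3: ++++++++++++++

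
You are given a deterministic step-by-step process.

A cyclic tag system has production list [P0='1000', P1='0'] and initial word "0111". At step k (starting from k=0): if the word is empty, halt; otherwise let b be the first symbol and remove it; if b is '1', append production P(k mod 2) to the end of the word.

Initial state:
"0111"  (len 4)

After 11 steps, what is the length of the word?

k=0  "0111"  (len 4)
k=1  "111"  (len 3)
k=2  "110"  (len 3)
k=3  "101000"  (len 6)
k=4  "010000"  (len 6)
k=5  "10000"  (len 5)
k=6  "00000"  (len 5)
k=7  "0000"  (len 4)
k=8  "000"  (len 3)
k=9  "00"  (len 2)
k=10  "0"  (len 1)
k=11  (halted — word empty)

0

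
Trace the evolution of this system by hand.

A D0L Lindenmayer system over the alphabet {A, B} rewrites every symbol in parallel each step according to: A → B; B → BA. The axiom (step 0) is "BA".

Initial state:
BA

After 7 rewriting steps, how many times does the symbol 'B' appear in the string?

0) BA
1) BAB
2) BABBA
3) BABBABAB
4) BABBABABBABBA
5) BABBABABBABBABABBABAB
6) BABBABABBABBABABBABABBABBABABBABBA
7) BABBABABBABBABABBABABBABBABABBABBABABBABABBABBABABBABAB

34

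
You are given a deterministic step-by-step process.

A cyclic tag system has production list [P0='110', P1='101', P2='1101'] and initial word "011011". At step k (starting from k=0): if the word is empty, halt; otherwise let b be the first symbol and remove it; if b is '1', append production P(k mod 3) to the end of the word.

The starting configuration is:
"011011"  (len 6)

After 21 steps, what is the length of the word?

35

k=0  "011011"  (len 6)
k=1  "11011"  (len 5)
k=2  "1011101"  (len 7)
k=3  "0111011101"  (len 10)
k=4  "111011101"  (len 9)
k=5  "11011101101"  (len 11)
k=6  "10111011011101"  (len 14)
k=7  "0111011011101110"  (len 16)
k=8  "111011011101110"  (len 15)
k=9  "110110111011101101"  (len 18)
k=10  "10110111011101101110"  (len 20)
k=11  "0110111011101101110101"  (len 22)
k=12  "110111011101101110101"  (len 21)
k=13  "10111011101101110101110"  (len 23)
k=14  "0111011101101110101110101"  (len 25)
k=15  "111011101101110101110101"  (len 24)
k=16  "11011101101110101110101110"  (len 26)
k=17  "1011101101110101110101110101"  (len 28)
k=18  "0111011011101011101011101011101"  (len 31)
k=19  "111011011101011101011101011101"  (len 30)
k=20  "11011011101011101011101011101101"  (len 32)
k=21  "10110111010111010111010111011011101"  (len 35)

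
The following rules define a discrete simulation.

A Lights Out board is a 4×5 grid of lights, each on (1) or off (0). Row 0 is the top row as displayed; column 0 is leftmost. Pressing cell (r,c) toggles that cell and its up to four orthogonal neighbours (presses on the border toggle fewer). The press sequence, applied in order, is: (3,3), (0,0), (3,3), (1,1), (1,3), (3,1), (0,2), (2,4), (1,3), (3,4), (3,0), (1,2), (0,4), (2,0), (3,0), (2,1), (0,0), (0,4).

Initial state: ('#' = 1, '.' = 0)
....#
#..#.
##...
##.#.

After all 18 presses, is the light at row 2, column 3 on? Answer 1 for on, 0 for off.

1

k=0  ....#
#..#.
##...
##.#.
k=1  ....#
#..#.
##.#.
###.#
k=2  ##..#
...#.
##.#.
###.#
k=3  ##..#
...#.
##...
##.#.
k=4  #...#
####.
#....
##.#.
k=5  #..##
##..#
#..#.
##.#.
k=6  #..##
##..#
##.#.
..##.
k=7  ###.#
###.#
##.#.
..##.
k=8  ###.#
###..
##..#
..###
k=9  #####
##.##
##.##
..###
k=10  #####
##.##
##.#.
..#..
k=11  #####
##.##
.#.#.
###..
k=12  ##.##
#.#.#
.###.
###..
k=13  ##...
#.#..
.###.
###..
k=14  ##...
..#..
#.##.
.##..
k=15  ##...
..#..
..##.
#.#..
k=16  ##...
.##..
##.#.
###..
k=17  .....
###..
##.#.
###..
k=18  ...##
###.#
##.#.
###..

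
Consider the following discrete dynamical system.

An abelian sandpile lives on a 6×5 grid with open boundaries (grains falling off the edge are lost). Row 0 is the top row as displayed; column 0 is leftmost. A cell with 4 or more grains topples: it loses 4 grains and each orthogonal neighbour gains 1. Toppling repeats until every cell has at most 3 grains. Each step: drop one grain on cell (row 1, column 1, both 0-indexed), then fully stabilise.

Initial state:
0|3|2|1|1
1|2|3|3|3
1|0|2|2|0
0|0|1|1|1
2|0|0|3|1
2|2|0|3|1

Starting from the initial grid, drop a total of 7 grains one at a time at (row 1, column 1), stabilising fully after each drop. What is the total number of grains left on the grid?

t=0: 0|3|2|1|1
1|2|3|3|3
1|0|2|2|0
0|0|1|1|1
2|0|0|3|1
2|2|0|3|1
t=1: 0|3|2|1|1
1|3|3|3|3
1|0|2|2|0
0|0|1|1|1
2|0|0|3|1
2|2|0|3|1
t=2: 1|1|0|3|2
2|2|2|1|0
1|1|3|3|1
0|0|1|1|1
2|0|0|3|1
2|2|0|3|1
t=3: 1|1|0|3|2
2|3|2|1|0
1|1|3|3|1
0|0|1|1|1
2|0|0|3|1
2|2|0|3|1
t=4: 1|2|0|3|2
3|0|3|1|0
1|2|3|3|1
0|0|1|1|1
2|0|0|3|1
2|2|0|3|1
t=5: 1|2|0|3|2
3|1|3|1|0
1|2|3|3|1
0|0|1|1|1
2|0|0|3|1
2|2|0|3|1
t=6: 1|2|0|3|2
3|2|3|1|0
1|2|3|3|1
0|0|1|1|1
2|0|0|3|1
2|2|0|3|1
t=7: 1|2|0|3|2
3|3|3|1|0
1|2|3|3|1
0|0|1|1|1
2|0|0|3|1
2|2|0|3|1

45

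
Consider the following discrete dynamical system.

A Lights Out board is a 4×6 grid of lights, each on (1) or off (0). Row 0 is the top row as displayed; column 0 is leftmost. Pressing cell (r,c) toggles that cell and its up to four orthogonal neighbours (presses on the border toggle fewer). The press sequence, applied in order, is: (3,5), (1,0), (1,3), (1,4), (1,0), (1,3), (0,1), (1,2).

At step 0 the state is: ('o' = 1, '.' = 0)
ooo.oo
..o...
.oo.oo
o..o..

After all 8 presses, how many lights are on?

k=0  ooo.oo
..o...
.oo.oo
o..o..
k=1  ooo.oo
..o...
.oo.o.
o..ooo
k=2  .oo.oo
ooo...
ooo.o.
o..ooo
k=3  .ooooo
oo.oo.
ooooo.
o..ooo
k=4  .ooo.o
oo...o
oooo..
o..ooo
k=5  oooo.o
.....o
.ooo..
o..ooo
k=6  ooo..o
..oooo
.oo...
o..ooo
k=7  .....o
.ooooo
.oo...
o..ooo
k=8  ..o..o
....oo
.o....
o..ooo

9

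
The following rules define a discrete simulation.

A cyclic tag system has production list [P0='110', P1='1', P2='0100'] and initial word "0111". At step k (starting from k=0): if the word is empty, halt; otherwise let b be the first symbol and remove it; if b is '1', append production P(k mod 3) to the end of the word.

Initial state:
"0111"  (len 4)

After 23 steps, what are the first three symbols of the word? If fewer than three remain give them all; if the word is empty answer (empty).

101

0) "0111"  (len 4)
1) "111"  (len 3)
2) "111"  (len 3)
3) "110100"  (len 6)
4) "10100110"  (len 8)
5) "01001101"  (len 8)
6) "1001101"  (len 7)
7) "001101110"  (len 9)
8) "01101110"  (len 8)
9) "1101110"  (len 7)
10) "101110110"  (len 9)
11) "011101101"  (len 9)
12) "11101101"  (len 8)
13) "1101101110"  (len 10)
14) "1011011101"  (len 10)
15) "0110111010100"  (len 13)
16) "110111010100"  (len 12)
17) "101110101001"  (len 12)
18) "011101010010100"  (len 15)
19) "11101010010100"  (len 14)
20) "11010100101001"  (len 14)
21) "10101001010010100"  (len 17)
22) "0101001010010100110"  (len 19)
23) "101001010010100110"  (len 18)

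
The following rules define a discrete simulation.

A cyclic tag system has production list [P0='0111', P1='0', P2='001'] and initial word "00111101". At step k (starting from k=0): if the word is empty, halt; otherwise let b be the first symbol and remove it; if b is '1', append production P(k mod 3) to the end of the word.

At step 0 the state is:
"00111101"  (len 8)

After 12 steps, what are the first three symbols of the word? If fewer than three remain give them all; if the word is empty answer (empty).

111

gen 0: "00111101"  (len 8)
gen 1: "0111101"  (len 7)
gen 2: "111101"  (len 6)
gen 3: "11101001"  (len 8)
gen 4: "11010010111"  (len 11)
gen 5: "10100101110"  (len 11)
gen 6: "0100101110001"  (len 13)
gen 7: "100101110001"  (len 12)
gen 8: "001011100010"  (len 12)
gen 9: "01011100010"  (len 11)
gen 10: "1011100010"  (len 10)
gen 11: "0111000100"  (len 10)
gen 12: "111000100"  (len 9)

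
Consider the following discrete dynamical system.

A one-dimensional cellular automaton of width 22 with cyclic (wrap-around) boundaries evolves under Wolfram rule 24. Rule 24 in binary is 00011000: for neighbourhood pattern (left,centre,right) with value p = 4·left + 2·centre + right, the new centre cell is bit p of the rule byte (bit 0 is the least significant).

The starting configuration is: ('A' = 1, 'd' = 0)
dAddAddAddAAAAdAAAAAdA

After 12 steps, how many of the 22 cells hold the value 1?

gen 0: dAddAddAddAAAAdAAAAAdA
gen 1: ddAddAddAdAddddAdddddd
gen 2: dddAddAddddAddddAddddd
gen 3: ddddAddAddddAddddAdddd
gen 4: dddddAddAddddAddddAddd
gen 5: ddddddAddAddddAddddAdd
gen 6: dddddddAddAddddAddddAd
gen 7: ddddddddAddAddddAddddA
gen 8: AddddddddAddAddddAdddd
gen 9: dAddddddddAddAddddAddd
gen 10: ddAddddddddAddAddddAdd
gen 11: dddAddddddddAddAddddAd
gen 12: ddddAddddddddAddAddddA

4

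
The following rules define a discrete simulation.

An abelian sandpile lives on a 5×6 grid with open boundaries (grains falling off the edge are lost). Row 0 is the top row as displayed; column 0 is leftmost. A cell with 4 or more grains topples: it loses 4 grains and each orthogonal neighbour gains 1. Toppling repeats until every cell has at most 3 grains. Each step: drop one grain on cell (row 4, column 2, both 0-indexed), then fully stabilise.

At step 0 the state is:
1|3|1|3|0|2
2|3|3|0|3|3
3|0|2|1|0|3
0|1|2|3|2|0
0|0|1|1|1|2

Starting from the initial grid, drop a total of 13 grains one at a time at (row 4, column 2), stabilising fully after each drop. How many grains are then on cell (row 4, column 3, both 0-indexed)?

t=0: 1|3|1|3|0|2
2|3|3|0|3|3
3|0|2|1|0|3
0|1|2|3|2|0
0|0|1|1|1|2
t=1: 1|3|1|3|0|2
2|3|3|0|3|3
3|0|2|1|0|3
0|1|2|3|2|0
0|0|2|1|1|2
t=2: 1|3|1|3|0|2
2|3|3|0|3|3
3|0|2|1|0|3
0|1|2|3|2|0
0|0|3|1|1|2
t=3: 1|3|1|3|0|2
2|3|3|0|3|3
3|0|2|1|0|3
0|1|3|3|2|0
0|1|0|2|1|2
t=4: 1|3|1|3|0|2
2|3|3|0|3|3
3|0|2|1|0|3
0|1|3|3|2|0
0|1|1|2|1|2
t=5: 1|3|1|3|0|2
2|3|3|0|3|3
3|0|2|1|0|3
0|1|3|3|2|0
0|1|2|2|1|2
t=6: 1|3|1|3|0|2
2|3|3|0|3|3
3|0|2|1|0|3
0|1|3|3|2|0
0|1|3|2|1|2
t=7: 1|3|1|3|0|2
2|3|3|0|3|3
3|0|3|2|0|3
0|2|1|1|3|0
0|2|2|0|2|2
t=8: 1|3|1|3|0|2
2|3|3|0|3|3
3|0|3|2|0|3
0|2|1|1|3|0
0|2|3|0|2|2
t=9: 1|3|1|3|0|2
2|3|3|0|3|3
3|0|3|2|0|3
0|2|2|1|3|0
0|3|0|1|2|2
t=10: 1|3|1|3|0|2
2|3|3|0|3|3
3|0|3|2|0|3
0|2|2|1|3|0
0|3|1|1|2|2
t=11: 1|3|1|3|0|2
2|3|3|0|3|3
3|0|3|2|0|3
0|2|2|1|3|0
0|3|2|1|2|2
t=12: 1|3|1|3|0|2
2|3|3|0|3|3
3|0|3|2|0|3
0|2|2|1|3|0
0|3|3|1|2|2
t=13: 1|3|1|3|0|2
2|3|3|0|3|3
3|0|3|2|0|3
0|3|3|1|3|0
1|0|1|2|2|2

2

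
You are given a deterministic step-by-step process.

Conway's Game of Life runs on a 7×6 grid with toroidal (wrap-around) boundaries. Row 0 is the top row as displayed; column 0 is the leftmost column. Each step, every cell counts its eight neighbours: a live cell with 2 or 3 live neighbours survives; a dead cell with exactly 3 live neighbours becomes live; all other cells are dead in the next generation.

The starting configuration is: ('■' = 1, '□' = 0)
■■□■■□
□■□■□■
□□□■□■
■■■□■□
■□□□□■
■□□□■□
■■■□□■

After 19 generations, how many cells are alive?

18

t=0: ■■□■■□
□■□■□■
□□□■□■
■■■□■□
■□□□□■
■□□□■□
■■■□□■
t=1: □□□■□□
□■□■□■
□□□■□■
□■■■■□
□□□■■□
□□□□■□
□□■□□□
t=2: □□□■■□
■□□■□□
□■□□□■
□□□□□■
□□□□□■
□□□□■□
□□□■□□
t=3: □□■■■□
■□■■□■
□□□□■■
□□□□■■
□□□□■■
□□□□■□
□□□■□□
t=4: □■□□□■
■■■□□□
□□□□□□
■□□■□□
□□□■□□
□□□■■■
□□■□□□
t=5: □□□□□□
■■■□□□
■□■□□□
□□□□□□
□□■■□■
□□■■■□
■□■■□■
t=6: □□□■□■
■□■□□□
■□■□□□
□■■■□□
□□■□□□
■□□□□□
□■■□□■
t=7: □□□■■■
■□■■□■
■□□□□□
□□□■□□
□□■■□□
■□■□□□
□■■□■■
t=8: □□□□□□
■■■■□□
■■■■■■
□□■■□□
□■■■□□
■□□□■■
□■■□□□
t=9: ■□□■□□
□□□□□□
□□□□□■
□□□□□■
■■□□□■
■□□□■■
■■□□□■
t=10: ■■□□□■
□□□□□□
□□□□□□
□□□□■■
□■□□□□
□□□□■□
□■□□□□
t=11: ■■□□□□
■□□□□□
□□□□□□
□□□□□□
□□□□■■
□□□□□□
□■□□□■
t=12: □■□□□■
■■□□□□
□□□□□□
□□□□□□
□□□□□□
■□□□■■
□■□□□□
t=13: □■■□□□
■■□□□□
□□□□□□
□□□□□□
□□□□□■
■□□□□■
□■□□■□
t=14: □□■□□□
■■■□□□
□□□□□□
□□□□□□
■□□□□■
■□□□■■
□■■□□■
t=15: □□□■□□
□■■□□□
□■□□□□
□□□□□□
■□□□■□
□□□□■□
□■■■■■
t=16: ■□□□□□
□■■□□□
□■■□□□
□□□□□□
□□□□□■
■■■□□□
□□■□□■
t=17: ■□■□□□
■□■□□□
□■■□□□
□□□□□□
■■□□□□
■■■□□■
□□■□□■
t=18: ■□■■□■
■□■■□□
□■■□□□
■□■□□□
□□■□□■
□□■□□■
□□■■□■
t=19: ■□□□□■
■□□□■■
■□□□□□
■□■■□□
■□■■□■
■■■□□■
□□□□□■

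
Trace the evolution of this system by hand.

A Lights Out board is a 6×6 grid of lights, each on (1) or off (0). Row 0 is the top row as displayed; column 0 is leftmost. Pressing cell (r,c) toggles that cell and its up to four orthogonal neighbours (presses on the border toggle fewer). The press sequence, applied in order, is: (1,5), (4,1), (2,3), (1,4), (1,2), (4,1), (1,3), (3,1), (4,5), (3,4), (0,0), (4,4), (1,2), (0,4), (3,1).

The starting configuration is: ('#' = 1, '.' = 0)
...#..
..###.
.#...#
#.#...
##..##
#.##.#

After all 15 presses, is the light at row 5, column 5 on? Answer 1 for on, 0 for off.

0

k=0  ...#..
..###.
.#...#
#.#...
##..##
#.##.#
k=1  ...#.#
..##.#
.#....
#.#...
##..##
#.##.#
k=2  ...#.#
..##.#
.#....
###...
..#.##
####.#
k=3  ...#.#
..#..#
.####.
####..
..#.##
####.#
k=4  ...###
..###.
.###..
####..
..#.##
####.#
k=5  ..####
.#..#.
.#.#..
####..
..#.##
####.#
k=6  ..####
.#..#.
.#.#..
#.##..
##..##
#.##.#
k=7  ..#.##
.###..
.#....
#.##..
##..##
#.##.#
k=8  ..#.##
.###..
......
.#.#..
#...##
#.##.#
k=9  ..#.##
.###..
......
.#.#.#
#.....
#.##..
k=10  ..#.##
.###..
....#.
.#..#.
#...#.
#.##..
k=11  ###.##
####..
....#.
.#..#.
#...#.
#.##..
k=12  ###.##
####..
....#.
.#....
#..#.#
#.###.
k=13  ##..##
#.....
..#.#.
.#....
#..#.#
#.###.
k=14  ##.#..
#...#.
..#.#.
.#....
#..#.#
#.###.
k=15  ##.#..
#...#.
.##.#.
#.#...
##.#.#
#.###.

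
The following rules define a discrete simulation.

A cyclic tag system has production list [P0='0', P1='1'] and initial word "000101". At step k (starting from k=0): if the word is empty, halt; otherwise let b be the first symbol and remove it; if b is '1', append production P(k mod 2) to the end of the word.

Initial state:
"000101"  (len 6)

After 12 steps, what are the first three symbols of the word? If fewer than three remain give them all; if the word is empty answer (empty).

(empty)

step 0: "000101"  (len 6)
step 1: "00101"  (len 5)
step 2: "0101"  (len 4)
step 3: "101"  (len 3)
step 4: "011"  (len 3)
step 5: "11"  (len 2)
step 6: "11"  (len 2)
step 7: "10"  (len 2)
step 8: "01"  (len 2)
step 9: "1"  (len 1)
step 10: "1"  (len 1)
step 11: "0"  (len 1)
step 12: (halted — word empty)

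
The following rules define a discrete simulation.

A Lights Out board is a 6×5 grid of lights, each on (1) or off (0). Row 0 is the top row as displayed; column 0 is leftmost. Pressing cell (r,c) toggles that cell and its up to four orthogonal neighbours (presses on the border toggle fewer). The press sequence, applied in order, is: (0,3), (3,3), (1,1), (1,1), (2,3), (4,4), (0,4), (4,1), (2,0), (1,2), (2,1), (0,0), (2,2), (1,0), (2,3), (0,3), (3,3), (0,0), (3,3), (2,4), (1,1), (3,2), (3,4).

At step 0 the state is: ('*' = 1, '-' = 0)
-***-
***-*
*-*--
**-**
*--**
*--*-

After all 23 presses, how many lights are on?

16

0) -***-
***-*
*-*--
**-**
*--**
*--*-
1) -*--*
*****
*-*--
**-**
*--**
*--*-
2) -*--*
*****
*-**-
***--
*---*
*--*-
3) ----*
---**
****-
***--
*---*
*--*-
4) -*--*
*****
*-**-
***--
*---*
*--*-
5) -*--*
***-*
*---*
****-
*---*
*--*-
6) -*--*
***-*
*---*
*****
*--*-
*--**
7) -*-*-
***--
*---*
*****
*--*-
*--**
8) -*-*-
***--
*---*
*-***
-***-
**-**
9) -*-*-
-**--
-*--*
--***
-***-
**-**
10) -***-
---*-
-**-*
--***
-***-
**-**
11) -***-
-*-*-
*---*
-****
-***-
**-**
12) *-**-
**-*-
*---*
-****
-***-
**-**
13) *-**-
****-
*****
-*-**
-***-
**-**
14) --**-
--**-
-****
-*-**
-***-
**-**
15) --**-
--*--
-*---
-*--*
-***-
**-**
16) ----*
--**-
-*---
-*--*
-***-
**-**
17) ----*
--**-
-*-*-
-***-
-**--
**-**
18) **--*
*-**-
-*-*-
-***-
-**--
**-**
19) **--*
*-**-
-*---
-*--*
-***-
**-**
20) **--*
*-***
-*-**
-*---
-***-
**-**
21) *---*
-*-**
---**
-*---
-***-
**-**
22) *---*
-*-**
--***
--**-
-*-*-
**-**
23) *---*
-*-**
--**-
--*-*
-*-**
**-**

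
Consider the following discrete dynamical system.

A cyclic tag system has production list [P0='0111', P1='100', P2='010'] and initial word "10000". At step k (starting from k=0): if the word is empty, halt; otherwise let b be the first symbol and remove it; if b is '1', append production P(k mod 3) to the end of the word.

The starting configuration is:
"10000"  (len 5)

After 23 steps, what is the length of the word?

15

step 0: "10000"  (len 5)
step 1: "00000111"  (len 8)
step 2: "0000111"  (len 7)
step 3: "000111"  (len 6)
step 4: "00111"  (len 5)
step 5: "0111"  (len 4)
step 6: "111"  (len 3)
step 7: "110111"  (len 6)
step 8: "10111100"  (len 8)
step 9: "0111100010"  (len 10)
step 10: "111100010"  (len 9)
step 11: "11100010100"  (len 11)
step 12: "1100010100010"  (len 13)
step 13: "1000101000100111"  (len 16)
step 14: "000101000100111100"  (len 18)
step 15: "00101000100111100"  (len 17)
step 16: "0101000100111100"  (len 16)
step 17: "101000100111100"  (len 15)
step 18: "01000100111100010"  (len 17)
step 19: "1000100111100010"  (len 16)
step 20: "000100111100010100"  (len 18)
step 21: "00100111100010100"  (len 17)
step 22: "0100111100010100"  (len 16)
step 23: "100111100010100"  (len 15)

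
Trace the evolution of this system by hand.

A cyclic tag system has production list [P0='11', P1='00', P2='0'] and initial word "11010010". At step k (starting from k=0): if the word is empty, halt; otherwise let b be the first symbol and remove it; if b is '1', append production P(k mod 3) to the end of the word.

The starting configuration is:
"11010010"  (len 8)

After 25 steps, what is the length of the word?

9

k=0  "11010010"  (len 8)
k=1  "101001011"  (len 9)
k=2  "0100101100"  (len 10)
k=3  "100101100"  (len 9)
k=4  "0010110011"  (len 10)
k=5  "010110011"  (len 9)
k=6  "10110011"  (len 8)
k=7  "011001111"  (len 9)
k=8  "11001111"  (len 8)
k=9  "10011110"  (len 8)
k=10  "001111011"  (len 9)
k=11  "01111011"  (len 8)
k=12  "1111011"  (len 7)
k=13  "11101111"  (len 8)
k=14  "110111100"  (len 9)
k=15  "101111000"  (len 9)
k=16  "0111100011"  (len 10)
k=17  "111100011"  (len 9)
k=18  "111000110"  (len 9)
k=19  "1100011011"  (len 10)
k=20  "10001101100"  (len 11)
k=21  "00011011000"  (len 11)
k=22  "0011011000"  (len 10)
k=23  "011011000"  (len 9)
k=24  "11011000"  (len 8)
k=25  "101100011"  (len 9)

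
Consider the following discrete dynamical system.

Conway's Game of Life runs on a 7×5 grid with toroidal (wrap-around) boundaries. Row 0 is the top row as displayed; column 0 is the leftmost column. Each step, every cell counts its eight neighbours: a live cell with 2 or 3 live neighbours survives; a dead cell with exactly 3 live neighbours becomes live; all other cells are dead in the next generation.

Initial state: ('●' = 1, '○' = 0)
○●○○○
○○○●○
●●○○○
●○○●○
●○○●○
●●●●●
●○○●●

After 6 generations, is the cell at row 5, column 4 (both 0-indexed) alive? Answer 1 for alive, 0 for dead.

0

k=0  ○●○○○
○○○●○
●●○○○
●○○●○
●○○●○
●●●●●
●○○●●
k=1  ●○●●○
●●●○○
●●●○○
●○●○○
○○○○○
○○○○○
○○○○○
k=2  ●○●●●
○○○○○
○○○●●
●○●○○
○○○○○
○○○○○
○○○○○
k=3  ○○○●●
●○●○○
○○○●●
○○○●●
○○○○○
○○○○○
○○○●●
k=4  ●○●○○
●○●○○
●○●○○
○○○●●
○○○○○
○○○○○
○○○●●
k=5  ●○●○○
●○●●●
●○●○○
○○○●●
○○○○○
○○○○○
○○○●●
k=6  ●○●○○
●○●○○
●○●○○
○○○●●
○○○○○
○○○○○
○○○●●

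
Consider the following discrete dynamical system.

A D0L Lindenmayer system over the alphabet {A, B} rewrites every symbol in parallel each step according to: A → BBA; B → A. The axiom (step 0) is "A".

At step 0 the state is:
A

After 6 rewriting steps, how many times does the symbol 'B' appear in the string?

42

0) A
1) BBA
2) AABBA
3) BBABBAAABBA
4) AABBAAABBABBABBAAABBA
5) BBABBAAABBABBABBAAABBAAABBAAABBABBABBAAABBA
6) AABBAAABBABBABBAAABBAAABBAAABBABBABBAAABBABBABBAAABBABBABBAAABBAAABBAAABBABBABBAAABBA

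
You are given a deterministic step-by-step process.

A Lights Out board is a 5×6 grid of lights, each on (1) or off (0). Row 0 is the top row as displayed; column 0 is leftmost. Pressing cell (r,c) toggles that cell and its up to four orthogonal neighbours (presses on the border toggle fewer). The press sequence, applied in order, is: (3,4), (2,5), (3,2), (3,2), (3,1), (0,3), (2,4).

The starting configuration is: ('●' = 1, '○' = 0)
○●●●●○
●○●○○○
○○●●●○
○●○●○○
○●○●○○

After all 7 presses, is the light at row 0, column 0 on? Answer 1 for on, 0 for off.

0

step 0: ○●●●●○
●○●○○○
○○●●●○
○●○●○○
○●○●○○
step 1: ○●●●●○
●○●○○○
○○●●○○
○●○○●●
○●○●●○
step 2: ○●●●●○
●○●○○●
○○●●●●
○●○○●○
○●○●●○
step 3: ○●●●●○
●○●○○●
○○○●●●
○○●●●○
○●●●●○
step 4: ○●●●●○
●○●○○●
○○●●●●
○●○○●○
○●○●●○
step 5: ○●●●●○
●○●○○●
○●●●●●
●○●○●○
○○○●●○
step 6: ○●○○○○
●○●●○●
○●●●●●
●○●○●○
○○○●●○
step 7: ○●○○○○
●○●●●●
○●●○○○
●○●○○○
○○○●●○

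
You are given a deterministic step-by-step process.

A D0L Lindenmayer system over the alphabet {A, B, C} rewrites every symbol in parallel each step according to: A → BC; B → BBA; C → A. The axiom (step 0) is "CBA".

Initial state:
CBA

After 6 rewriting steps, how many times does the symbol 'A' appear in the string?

148

[0] CBA
[1] ABBABC
[2] BCBBABBABCBBAA
[3] BBAABBABBABCBBABBABCBBAABBABBABCBC
[4] BBABBABCBCBBABBABCBBABBABCBBAABBABBABCBBABBABCBBAABBABBABCBCBBABBABCBBABBABCBBAABBAA
[5] BBABBABCBBABBABCBBAABBAABBABBABCBBABBABCBBAABBABBABCBBABBA…ABBABCBBABBABCBBAABBABBABCBBABBABCBBAABBABBABCBCBBABBABCBC  (len 208)
[6] BBABBABCBBABBABCBBAABBABBABCBBABBABCBBAABBABBABCBCBBABBABC…BBABBABCBCBBABBABCBBABBABCBBAABBAABBABBABCBBABBABCBBAABBAA  (len 516)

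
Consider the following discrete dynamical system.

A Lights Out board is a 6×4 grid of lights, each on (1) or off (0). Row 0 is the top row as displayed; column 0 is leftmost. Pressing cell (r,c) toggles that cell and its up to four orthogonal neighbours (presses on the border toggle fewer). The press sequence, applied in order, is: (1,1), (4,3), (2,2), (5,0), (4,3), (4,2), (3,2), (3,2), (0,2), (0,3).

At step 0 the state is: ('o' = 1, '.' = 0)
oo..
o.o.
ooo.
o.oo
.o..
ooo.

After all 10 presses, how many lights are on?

k=0  oo..
o.o.
ooo.
o.oo
.o..
ooo.
k=1  o...
.o..
o.o.
o.oo
.o..
ooo.
k=2  o...
.o..
o.o.
o.o.
.ooo
oooo
k=3  o...
.oo.
oo.o
o...
.ooo
oooo
k=4  o...
.oo.
oo.o
o...
oooo
..oo
k=5  o...
.oo.
oo.o
o..o
oo..
..o.
k=6  o...
.oo.
oo.o
o.oo
o.oo
....
k=7  o...
.oo.
oooo
oo..
o..o
....
k=8  o...
.oo.
oo.o
o.oo
o.oo
....
k=9  oooo
.o..
oo.o
o.oo
o.oo
....
k=10  oo..
.o.o
oo.o
o.oo
o.oo
....

13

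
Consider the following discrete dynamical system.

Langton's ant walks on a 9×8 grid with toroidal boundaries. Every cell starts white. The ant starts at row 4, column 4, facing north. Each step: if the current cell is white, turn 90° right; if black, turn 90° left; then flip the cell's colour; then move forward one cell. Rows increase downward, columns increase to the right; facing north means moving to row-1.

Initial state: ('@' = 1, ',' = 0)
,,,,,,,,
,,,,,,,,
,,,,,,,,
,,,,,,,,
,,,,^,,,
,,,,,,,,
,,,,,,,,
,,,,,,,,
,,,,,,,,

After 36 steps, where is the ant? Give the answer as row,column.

8,4

k=0  ,,,,,,,,
,,,,,,,,
,,,,,,,,
,,,,,,,,
,,,,^,,,
,,,,,,,,
,,,,,,,,
,,,,,,,,
,,,,,,,,
k=1  ,,,,,,,,
,,,,,,,,
,,,,,,,,
,,,,,,,,
,,,,@>,,
,,,,,,,,
,,,,,,,,
,,,,,,,,
,,,,,,,,
k=2  ,,,,,,,,
,,,,,,,,
,,,,,,,,
,,,,,,,,
,,,,@@,,
,,,,,v,,
,,,,,,,,
,,,,,,,,
,,,,,,,,
k=3  ,,,,,,,,
,,,,,,,,
,,,,,,,,
,,,,,,,,
,,,,@@,,
,,,,<@,,
,,,,,,,,
,,,,,,,,
,,,,,,,,
k=4  ,,,,,,,,
,,,,,,,,
,,,,,,,,
,,,,,,,,
,,,,^@,,
,,,,@@,,
,,,,,,,,
,,,,,,,,
,,,,,,,,
k=5  ,,,,,,,,
,,,,,,,,
,,,,,,,,
,,,,,,,,
,,,<,@,,
,,,,@@,,
,,,,,,,,
,,,,,,,,
,,,,,,,,
k=6  ,,,,,,,,
,,,,,,,,
,,,,,,,,
,,,^,,,,
,,,@,@,,
,,,,@@,,
,,,,,,,,
,,,,,,,,
,,,,,,,,
k=7  ,,,,,,,,
,,,,,,,,
,,,,,,,,
,,,@>,,,
,,,@,@,,
,,,,@@,,
,,,,,,,,
,,,,,,,,
,,,,,,,,
k=8  ,,,,,,,,
,,,,,,,,
,,,,,,,,
,,,@@,,,
,,,@v@,,
,,,,@@,,
,,,,,,,,
,,,,,,,,
,,,,,,,,
k=9  ,,,,,,,,
,,,,,,,,
,,,,,,,,
,,,@@,,,
,,,<@@,,
,,,,@@,,
,,,,,,,,
,,,,,,,,
,,,,,,,,
k=10  ,,,,,,,,
,,,,,,,,
,,,,,,,,
,,,@@,,,
,,,,@@,,
,,,v@@,,
,,,,,,,,
,,,,,,,,
,,,,,,,,
k=11  ,,,,,,,,
,,,,,,,,
,,,,,,,,
,,,@@,,,
,,,,@@,,
,,<@@@,,
,,,,,,,,
,,,,,,,,
,,,,,,,,
k=12  ,,,,,,,,
,,,,,,,,
,,,,,,,,
,,,@@,,,
,,^,@@,,
,,@@@@,,
,,,,,,,,
,,,,,,,,
,,,,,,,,
k=13  ,,,,,,,,
,,,,,,,,
,,,,,,,,
,,,@@,,,
,,@>@@,,
,,@@@@,,
,,,,,,,,
,,,,,,,,
,,,,,,,,
k=14  ,,,,,,,,
,,,,,,,,
,,,,,,,,
,,,@@,,,
,,@@@@,,
,,@v@@,,
,,,,,,,,
,,,,,,,,
,,,,,,,,
k=15  ,,,,,,,,
,,,,,,,,
,,,,,,,,
,,,@@,,,
,,@@@@,,
,,@,>@,,
,,,,,,,,
,,,,,,,,
,,,,,,,,
k=16  ,,,,,,,,
,,,,,,,,
,,,,,,,,
,,,@@,,,
,,@@^@,,
,,@,,@,,
,,,,,,,,
,,,,,,,,
,,,,,,,,
k=17  ,,,,,,,,
,,,,,,,,
,,,,,,,,
,,,@@,,,
,,@<,@,,
,,@,,@,,
,,,,,,,,
,,,,,,,,
,,,,,,,,
k=18  ,,,,,,,,
,,,,,,,,
,,,,,,,,
,,,@@,,,
,,@,,@,,
,,@v,@,,
,,,,,,,,
,,,,,,,,
,,,,,,,,
k=19  ,,,,,,,,
,,,,,,,,
,,,,,,,,
,,,@@,,,
,,@,,@,,
,,<@,@,,
,,,,,,,,
,,,,,,,,
,,,,,,,,
k=20  ,,,,,,,,
,,,,,,,,
,,,,,,,,
,,,@@,,,
,,@,,@,,
,,,@,@,,
,,v,,,,,
,,,,,,,,
,,,,,,,,
k=21  ,,,,,,,,
,,,,,,,,
,,,,,,,,
,,,@@,,,
,,@,,@,,
,,,@,@,,
,<@,,,,,
,,,,,,,,
,,,,,,,,
k=22  ,,,,,,,,
,,,,,,,,
,,,,,,,,
,,,@@,,,
,,@,,@,,
,^,@,@,,
,@@,,,,,
,,,,,,,,
,,,,,,,,
k=23  ,,,,,,,,
,,,,,,,,
,,,,,,,,
,,,@@,,,
,,@,,@,,
,@>@,@,,
,@@,,,,,
,,,,,,,,
,,,,,,,,
k=24  ,,,,,,,,
,,,,,,,,
,,,,,,,,
,,,@@,,,
,,@,,@,,
,@@@,@,,
,@v,,,,,
,,,,,,,,
,,,,,,,,
k=25  ,,,,,,,,
,,,,,,,,
,,,,,,,,
,,,@@,,,
,,@,,@,,
,@@@,@,,
,@,>,,,,
,,,,,,,,
,,,,,,,,
k=26  ,,,,,,,,
,,,,,,,,
,,,,,,,,
,,,@@,,,
,,@,,@,,
,@@@,@,,
,@,@,,,,
,,,v,,,,
,,,,,,,,
k=27  ,,,,,,,,
,,,,,,,,
,,,,,,,,
,,,@@,,,
,,@,,@,,
,@@@,@,,
,@,@,,,,
,,<@,,,,
,,,,,,,,
k=28  ,,,,,,,,
,,,,,,,,
,,,,,,,,
,,,@@,,,
,,@,,@,,
,@@@,@,,
,@^@,,,,
,,@@,,,,
,,,,,,,,
k=29  ,,,,,,,,
,,,,,,,,
,,,,,,,,
,,,@@,,,
,,@,,@,,
,@@@,@,,
,@@>,,,,
,,@@,,,,
,,,,,,,,
k=30  ,,,,,,,,
,,,,,,,,
,,,,,,,,
,,,@@,,,
,,@,,@,,
,@@^,@,,
,@@,,,,,
,,@@,,,,
,,,,,,,,
k=31  ,,,,,,,,
,,,,,,,,
,,,,,,,,
,,,@@,,,
,,@,,@,,
,@<,,@,,
,@@,,,,,
,,@@,,,,
,,,,,,,,
k=32  ,,,,,,,,
,,,,,,,,
,,,,,,,,
,,,@@,,,
,,@,,@,,
,@,,,@,,
,@v,,,,,
,,@@,,,,
,,,,,,,,
k=33  ,,,,,,,,
,,,,,,,,
,,,,,,,,
,,,@@,,,
,,@,,@,,
,@,,,@,,
,@,>,,,,
,,@@,,,,
,,,,,,,,
k=34  ,,,,,,,,
,,,,,,,,
,,,,,,,,
,,,@@,,,
,,@,,@,,
,@,,,@,,
,@,@,,,,
,,@v,,,,
,,,,,,,,
k=35  ,,,,,,,,
,,,,,,,,
,,,,,,,,
,,,@@,,,
,,@,,@,,
,@,,,@,,
,@,@,,,,
,,@,>,,,
,,,,,,,,
k=36  ,,,,,,,,
,,,,,,,,
,,,,,,,,
,,,@@,,,
,,@,,@,,
,@,,,@,,
,@,@,,,,
,,@,@,,,
,,,,v,,,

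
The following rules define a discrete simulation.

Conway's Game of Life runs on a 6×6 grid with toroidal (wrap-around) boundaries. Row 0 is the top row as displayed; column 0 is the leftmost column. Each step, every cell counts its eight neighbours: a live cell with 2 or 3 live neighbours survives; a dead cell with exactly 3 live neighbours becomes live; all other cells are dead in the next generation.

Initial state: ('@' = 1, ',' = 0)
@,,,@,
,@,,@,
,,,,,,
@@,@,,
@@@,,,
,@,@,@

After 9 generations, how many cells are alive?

t=0: @,,,@,
,@,,@,
,,,,,,
@@,@,,
@@@,,,
,@,@,@
t=1: @@@@@,
,,,,,@
@@@,,,
@,,,,,
,,,@@@
,,,@@@
t=2: @@@,,,
,,,,@@
@@,,,@
@,@@@,
@,,@,,
,@,,,,
t=3: @@@,,@
,,@,@,
,@@,,,
,,@@@,
@,,@@@
,,,,,,
t=4: @@@@,@
,,,,,@
,@,,@,
@,,,,,
,,@,,@
,,@@,,
t=5: @@,@,@
,,,@,@
@,,,,@
@@,,,@
,@@@,,
,,,,,@
t=6: ,,@,,@
,@@,,,
,@,,,,
,,,,@@
,@@,@@
,,,@,@
t=7: @@@@@,
@@@,,,
@@@,,,
,@@@@@
,,@,,,
,@,@,@
t=8: ,,,,@,
,,,,,,
,,,,@,
,,,,@@
,,,,,@
,,,,,@
t=9: ,,,,,,
,,,,,,
,,,,@@
,,,,@@
@,,,,@
,,,,@@

8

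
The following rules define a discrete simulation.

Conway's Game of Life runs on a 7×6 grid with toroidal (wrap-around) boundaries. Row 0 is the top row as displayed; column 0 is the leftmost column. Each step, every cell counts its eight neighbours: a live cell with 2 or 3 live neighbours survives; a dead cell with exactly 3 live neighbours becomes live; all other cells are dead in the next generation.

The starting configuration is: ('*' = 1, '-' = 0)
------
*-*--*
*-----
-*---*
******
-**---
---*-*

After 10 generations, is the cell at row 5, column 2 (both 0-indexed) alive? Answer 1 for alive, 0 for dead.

0

gen 0: ------
*-*--*
*-----
-*---*
******
-**---
---*-*
gen 1: *---**
**---*
------
---*--
---***
------
--*---
gen 2: ----*-
-*--*-
*-----
---*--
---**-
---**-
-----*
gen 3: ----**
-----*
------
---**-
--*---
---*-*
---*-*
gen 4: *----*
----**
----*-
---*--
--*---
--**--
*--*-*
gen 5: ------
*---*-
---***
---*--
--*---
-****-
****-*
gen 6: --***-
---**-
---*-*
--**--
-*--*-
----**
*----*
gen 7: --*---
-----*
------
--**--
--*-**
----*-
*-----
gen 8: ------
------
------
--***-
--*-**
---**-
------
gen 9: ------
------
---*--
--*-**
--*--*
---***
------
gen 10: ------
------
---**-
--*-**
*-*---
---***
----*-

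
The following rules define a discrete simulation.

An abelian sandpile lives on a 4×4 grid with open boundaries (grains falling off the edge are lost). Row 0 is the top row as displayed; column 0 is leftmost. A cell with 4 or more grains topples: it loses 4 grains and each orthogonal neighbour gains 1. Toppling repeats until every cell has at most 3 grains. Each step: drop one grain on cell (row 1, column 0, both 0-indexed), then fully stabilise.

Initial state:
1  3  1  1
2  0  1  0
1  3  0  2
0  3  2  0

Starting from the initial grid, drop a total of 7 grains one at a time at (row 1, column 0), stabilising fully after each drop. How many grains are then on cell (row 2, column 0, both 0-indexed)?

[0] 1  3  1  1
2  0  1  0
1  3  0  2
0  3  2  0
[1] 1  3  1  1
3  0  1  0
1  3  0  2
0  3  2  0
[2] 2  3  1  1
0  1  1  0
2  3  0  2
0  3  2  0
[3] 2  3  1  1
1  1  1  0
2  3  0  2
0  3  2  0
[4] 2  3  1  1
2  1  1  0
2  3  0  2
0  3  2  0
[5] 2  3  1  1
3  1  1  0
2  3  0  2
0  3  2  0
[6] 3  3  1  1
0  2  1  0
3  3  0  2
0  3  2  0
[7] 3  3  1  1
1  2  1  0
3  3  0  2
0  3  2  0

3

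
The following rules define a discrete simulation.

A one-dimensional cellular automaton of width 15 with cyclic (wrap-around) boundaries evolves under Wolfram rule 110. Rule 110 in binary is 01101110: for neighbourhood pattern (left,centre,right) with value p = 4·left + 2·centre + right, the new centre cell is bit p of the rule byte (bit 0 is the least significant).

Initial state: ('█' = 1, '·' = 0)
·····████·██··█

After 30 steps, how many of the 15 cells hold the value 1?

0) ·····████·██··█
1) ····██··████·██
2) ···███·██··████
3) ··██·████·██··█
4) ·█████··████·██
5) ██···█·██··████
6) ·█··█████·██···
7) ██·██···████···
8) █████··██··█··█
9) ····█·███·██·██
10) ···████·███████
11) ··██··███·····█
12) ·███·██·█····██
13) ██·██████···███
14) ·███····█··██··
15) ██·█···██·███··
16) ████··█████·█·█
17) ···█·██···█████
18) ··█████··██···█
19) ·██···█·███··██
20) ███··████·█·███
21) ··█·██··█████··
22) ·█████·██···█··
23) ██···████··██··
24) ██··██··█·███·█
25) ·█·███·████·███
26) ████·███··███·█
27) ···███·█·██·███
28) ··██·████████·█
29) ·█████······███
30) ██···█·····██·█

6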